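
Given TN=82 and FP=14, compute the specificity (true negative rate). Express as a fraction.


Specificity = TN / (TN + FP) = 82 / 96 = 41/48.

41/48


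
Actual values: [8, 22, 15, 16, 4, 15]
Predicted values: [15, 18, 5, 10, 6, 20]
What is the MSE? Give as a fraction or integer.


MSE = (1/6) * ((8-15)^2=49 + (22-18)^2=16 + (15-5)^2=100 + (16-10)^2=36 + (4-6)^2=4 + (15-20)^2=25). Sum = 230. MSE = 115/3.

115/3


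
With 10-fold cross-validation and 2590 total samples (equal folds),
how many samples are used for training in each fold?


Each validation fold has 2590/10 = 259 samples. Training set = 2590 - 259 = 2331.

2331


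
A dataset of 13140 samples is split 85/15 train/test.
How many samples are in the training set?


Test set = 13140 * 15% = 1971. Training set = 13140 - 1971 = 11169.

11169


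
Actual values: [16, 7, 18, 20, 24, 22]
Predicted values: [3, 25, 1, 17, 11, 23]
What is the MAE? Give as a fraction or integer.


MAE = (1/6) * (|16-3|=13 + |7-25|=18 + |18-1|=17 + |20-17|=3 + |24-11|=13 + |22-23|=1). Sum = 65. MAE = 65/6.

65/6


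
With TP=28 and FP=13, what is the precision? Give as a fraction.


Precision = TP / (TP + FP) = 28 / 41 = 28/41.

28/41


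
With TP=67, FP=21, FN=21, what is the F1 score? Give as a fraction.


Precision = 67/88 = 67/88. Recall = 67/88 = 67/88. F1 = 2*P*R/(P+R) = 67/88.

67/88


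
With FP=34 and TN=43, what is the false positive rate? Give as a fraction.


FPR = FP / (FP + TN) = 34 / 77 = 34/77.

34/77


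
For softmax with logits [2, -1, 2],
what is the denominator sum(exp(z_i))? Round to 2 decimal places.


Denom = e^2=7.3891 + e^-1=0.3679 + e^2=7.3891. Sum = 15.1461, which rounds to 15.15.

15.15


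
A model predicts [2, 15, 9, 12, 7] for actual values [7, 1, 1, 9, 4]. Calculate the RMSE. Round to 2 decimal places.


MSE = 60.6000. RMSE = sqrt(60.6000) = 7.78.

7.78


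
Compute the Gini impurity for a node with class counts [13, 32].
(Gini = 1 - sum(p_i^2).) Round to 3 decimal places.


Total = 45. Proportions: 13/45, 32/45. sum(p_i^2) = 0.5891. Gini = 1 - 0.5891 = 0.4109, which rounds to 0.411.

0.411


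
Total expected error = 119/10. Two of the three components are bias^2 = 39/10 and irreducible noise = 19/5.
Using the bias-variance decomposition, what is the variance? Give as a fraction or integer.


Total error = bias^2 + variance + irreducible noise. So variance = 119/10 - 39/10 - 19/5 = 21/5.

21/5


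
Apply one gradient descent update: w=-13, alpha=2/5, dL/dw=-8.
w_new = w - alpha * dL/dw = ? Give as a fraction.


w_new = -13 - 2/5 * -8 = -13 - -16/5 = -49/5.

-49/5


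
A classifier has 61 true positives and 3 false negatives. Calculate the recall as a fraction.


Recall = TP / (TP + FN) = 61 / 64 = 61/64.

61/64


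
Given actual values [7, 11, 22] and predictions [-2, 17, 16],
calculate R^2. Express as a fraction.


Mean(y) = 40/3. SS_res = 153. SS_tot = 362/3. R^2 = 1 - 153/(362/3) = -97/362.

-97/362


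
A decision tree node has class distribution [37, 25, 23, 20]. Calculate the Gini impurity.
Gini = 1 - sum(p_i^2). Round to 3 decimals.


Total = 105. Proportions: 37/105, 25/105, 23/105, 20/105. sum(p_i^2) = 0.2651. Gini = 1 - 0.2651 = 0.7349, which rounds to 0.735.

0.735


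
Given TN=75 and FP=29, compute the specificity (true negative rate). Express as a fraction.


Specificity = TN / (TN + FP) = 75 / 104 = 75/104.

75/104


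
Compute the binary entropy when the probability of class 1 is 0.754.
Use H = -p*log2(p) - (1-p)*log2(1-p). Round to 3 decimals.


H = -0.754*log2(0.754) - 0.246*log2(0.246) = 0.805.

0.805


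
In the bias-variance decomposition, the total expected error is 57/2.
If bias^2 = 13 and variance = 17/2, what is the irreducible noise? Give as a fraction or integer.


Total error = bias^2 + variance + irreducible noise. So irreducible noise = 57/2 - 13 - 17/2 = 7.

7


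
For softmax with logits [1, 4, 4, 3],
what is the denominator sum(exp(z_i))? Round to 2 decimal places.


Denom = e^1=2.7183 + e^4=54.5982 + e^4=54.5982 + e^3=20.0855. Sum = 132.0002, which rounds to 132.00.

132.00


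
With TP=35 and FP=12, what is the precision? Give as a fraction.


Precision = TP / (TP + FP) = 35 / 47 = 35/47.

35/47


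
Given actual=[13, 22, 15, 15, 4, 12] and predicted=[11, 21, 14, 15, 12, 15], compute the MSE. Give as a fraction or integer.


MSE = (1/6) * ((13-11)^2=4 + (22-21)^2=1 + (15-14)^2=1 + (15-15)^2=0 + (4-12)^2=64 + (12-15)^2=9). Sum = 79. MSE = 79/6.

79/6


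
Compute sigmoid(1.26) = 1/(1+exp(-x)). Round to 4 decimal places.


sigma(1.26) = 1/(1+e^(-1.26)) = 1/(1+0.283654) = 1/1.283654 = 0.7790.

0.7790


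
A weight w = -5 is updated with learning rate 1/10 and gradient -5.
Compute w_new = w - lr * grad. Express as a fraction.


w_new = -5 - 1/10 * -5 = -5 - -1/2 = -9/2.

-9/2


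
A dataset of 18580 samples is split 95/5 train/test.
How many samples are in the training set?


Test set = 18580 * 5% = 929. Training set = 18580 - 929 = 17651.

17651


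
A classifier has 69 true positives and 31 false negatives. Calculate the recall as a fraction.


Recall = TP / (TP + FN) = 69 / 100 = 69/100.

69/100


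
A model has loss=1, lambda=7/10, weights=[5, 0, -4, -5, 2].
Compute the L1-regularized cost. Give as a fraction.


L1 norm = sum(|w|) = 16. J = 1 + 7/10 * 16 = 61/5.

61/5


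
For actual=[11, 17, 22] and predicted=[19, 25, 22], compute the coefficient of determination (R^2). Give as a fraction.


Mean(y) = 50/3. SS_res = 128. SS_tot = 182/3. R^2 = 1 - 128/(182/3) = -101/91.

-101/91


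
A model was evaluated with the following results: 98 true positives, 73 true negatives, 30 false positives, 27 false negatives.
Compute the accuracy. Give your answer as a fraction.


Accuracy = (TP + TN) / (TP + TN + FP + FN) = (98 + 73) / 228 = 3/4.

3/4


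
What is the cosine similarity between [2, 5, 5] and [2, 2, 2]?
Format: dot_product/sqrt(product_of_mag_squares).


dot = 24. |a|^2 = 54, |b|^2 = 12. cos = 24/sqrt(648).

24/sqrt(648)


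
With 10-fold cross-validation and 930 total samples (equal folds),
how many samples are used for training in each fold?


Each validation fold has 930/10 = 93 samples. Training set = 930 - 93 = 837.

837


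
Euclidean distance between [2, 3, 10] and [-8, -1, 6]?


d = sqrt(sum of squared differences). (2--8)^2=100, (3--1)^2=16, (10-6)^2=16. Sum = 132.

sqrt(132)


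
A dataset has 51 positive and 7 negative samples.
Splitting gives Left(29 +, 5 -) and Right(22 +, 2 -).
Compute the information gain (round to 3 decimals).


H(parent) = 0.5313. H(left) = 0.6024, H(right) = 0.4138. Weighted = (34/58)*0.6024 + (24/58)*0.4138 = 0.5244. IG = 0.5313 - 0.5244 = 0.0069, which rounds to 0.007.

0.007


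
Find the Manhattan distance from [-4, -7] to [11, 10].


d = sum of absolute differences: |-4-11|=15 + |-7-10|=17 = 32.

32


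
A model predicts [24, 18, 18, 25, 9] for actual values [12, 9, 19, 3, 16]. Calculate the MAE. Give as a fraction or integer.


MAE = (1/5) * (|12-24|=12 + |9-18|=9 + |19-18|=1 + |3-25|=22 + |16-9|=7). Sum = 51. MAE = 51/5.

51/5


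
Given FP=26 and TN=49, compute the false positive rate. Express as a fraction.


FPR = FP / (FP + TN) = 26 / 75 = 26/75.

26/75


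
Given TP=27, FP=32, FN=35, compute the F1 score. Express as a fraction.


Precision = 27/59 = 27/59. Recall = 27/62 = 27/62. F1 = 2*P*R/(P+R) = 54/121.

54/121


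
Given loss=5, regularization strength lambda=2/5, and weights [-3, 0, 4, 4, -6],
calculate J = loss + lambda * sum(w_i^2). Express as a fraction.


L2 sq norm = sum(w^2) = 77. J = 5 + 2/5 * 77 = 179/5.

179/5


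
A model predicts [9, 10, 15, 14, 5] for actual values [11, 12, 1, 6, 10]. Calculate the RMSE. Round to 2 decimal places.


MSE = 58.6000. RMSE = sqrt(58.6000) = 7.66.

7.66


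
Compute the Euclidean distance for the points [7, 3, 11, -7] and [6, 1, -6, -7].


d = sqrt(sum of squared differences). (7-6)^2=1, (3-1)^2=4, (11--6)^2=289, (-7--7)^2=0. Sum = 294.

sqrt(294)


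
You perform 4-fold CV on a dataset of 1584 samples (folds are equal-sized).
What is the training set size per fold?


Each validation fold has 1584/4 = 396 samples. Training set = 1584 - 396 = 1188.

1188


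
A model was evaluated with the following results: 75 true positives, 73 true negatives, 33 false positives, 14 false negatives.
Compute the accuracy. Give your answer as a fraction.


Accuracy = (TP + TN) / (TP + TN + FP + FN) = (75 + 73) / 195 = 148/195.

148/195


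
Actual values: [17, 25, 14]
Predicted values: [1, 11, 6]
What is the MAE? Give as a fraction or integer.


MAE = (1/3) * (|17-1|=16 + |25-11|=14 + |14-6|=8). Sum = 38. MAE = 38/3.

38/3


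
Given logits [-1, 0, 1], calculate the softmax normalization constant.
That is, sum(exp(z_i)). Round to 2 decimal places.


Denom = e^-1=0.3679 + e^0=1.0000 + e^1=2.7183. Sum = 4.0862, which rounds to 4.09.

4.09


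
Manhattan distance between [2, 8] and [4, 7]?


d = sum of absolute differences: |2-4|=2 + |8-7|=1 = 3.

3


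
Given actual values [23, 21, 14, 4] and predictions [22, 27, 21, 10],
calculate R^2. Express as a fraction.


Mean(y) = 31/2. SS_res = 122. SS_tot = 221. R^2 = 1 - 122/(221) = 99/221.

99/221


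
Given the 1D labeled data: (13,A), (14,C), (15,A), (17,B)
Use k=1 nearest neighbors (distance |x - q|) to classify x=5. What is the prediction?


Distances: |13-5|=8, |14-5|=9, |15-5|=10, |17-5|=12. 1 nearest: (13,A). Counts: {'A': 1}. Majority class: A.

A


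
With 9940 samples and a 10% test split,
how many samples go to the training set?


Test set = 9940 * 10% = 994. Training set = 9940 - 994 = 8946.

8946


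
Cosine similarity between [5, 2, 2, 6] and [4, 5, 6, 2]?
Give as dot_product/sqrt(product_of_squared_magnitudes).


dot = 54. |a|^2 = 69, |b|^2 = 81. cos = 54/sqrt(5589).

54/sqrt(5589)


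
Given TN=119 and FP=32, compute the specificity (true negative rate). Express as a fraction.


Specificity = TN / (TN + FP) = 119 / 151 = 119/151.

119/151


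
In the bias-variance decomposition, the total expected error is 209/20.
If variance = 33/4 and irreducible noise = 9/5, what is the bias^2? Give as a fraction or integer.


Total error = bias^2 + variance + irreducible noise. So bias^2 = 209/20 - 33/4 - 9/5 = 2/5.

2/5


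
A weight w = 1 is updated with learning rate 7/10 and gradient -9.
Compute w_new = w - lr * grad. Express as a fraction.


w_new = 1 - 7/10 * -9 = 1 - -63/10 = 73/10.

73/10


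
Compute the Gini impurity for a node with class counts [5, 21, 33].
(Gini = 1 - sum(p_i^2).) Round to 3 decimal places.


Total = 59. Proportions: 5/59, 21/59, 33/59. sum(p_i^2) = 0.4467. Gini = 1 - 0.4467 = 0.5533, which rounds to 0.553.

0.553


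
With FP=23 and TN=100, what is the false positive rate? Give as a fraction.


FPR = FP / (FP + TN) = 23 / 123 = 23/123.

23/123


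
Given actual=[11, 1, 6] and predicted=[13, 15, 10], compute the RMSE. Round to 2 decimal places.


MSE = 72.0000. RMSE = sqrt(72.0000) = 8.49.

8.49


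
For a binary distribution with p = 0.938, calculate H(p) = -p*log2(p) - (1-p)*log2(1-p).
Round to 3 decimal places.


H = -0.938*log2(0.938) - 0.062*log2(0.062) = 0.335.

0.335


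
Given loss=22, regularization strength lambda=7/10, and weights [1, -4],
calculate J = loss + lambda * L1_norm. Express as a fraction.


L1 norm = sum(|w|) = 5. J = 22 + 7/10 * 5 = 51/2.

51/2


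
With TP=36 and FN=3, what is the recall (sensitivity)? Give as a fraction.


Recall = TP / (TP + FN) = 36 / 39 = 12/13.

12/13


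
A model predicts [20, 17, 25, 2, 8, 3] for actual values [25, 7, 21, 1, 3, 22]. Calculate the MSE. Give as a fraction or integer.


MSE = (1/6) * ((25-20)^2=25 + (7-17)^2=100 + (21-25)^2=16 + (1-2)^2=1 + (3-8)^2=25 + (22-3)^2=361). Sum = 528. MSE = 88.

88


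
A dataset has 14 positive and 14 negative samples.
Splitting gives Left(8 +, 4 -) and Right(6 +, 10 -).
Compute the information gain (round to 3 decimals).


H(parent) = 1.0000. H(left) = 0.9183, H(right) = 0.9544. Weighted = (12/28)*0.9183 + (16/28)*0.9544 = 0.9389. IG = 1.0000 - 0.9389 = 0.0611, which rounds to 0.061.

0.061


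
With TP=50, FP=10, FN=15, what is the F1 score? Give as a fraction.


Precision = 50/60 = 5/6. Recall = 50/65 = 10/13. F1 = 2*P*R/(P+R) = 4/5.

4/5


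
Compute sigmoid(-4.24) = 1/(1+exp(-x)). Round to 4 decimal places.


sigma(-4.24) = 1/(1+e^(4.24)) = 1/(1+69.407852) = 1/70.407852 = 0.0142.

0.0142


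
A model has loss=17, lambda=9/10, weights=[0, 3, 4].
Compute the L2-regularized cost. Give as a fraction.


L2 sq norm = sum(w^2) = 25. J = 17 + 9/10 * 25 = 79/2.

79/2


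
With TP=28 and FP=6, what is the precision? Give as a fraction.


Precision = TP / (TP + FP) = 28 / 34 = 14/17.

14/17


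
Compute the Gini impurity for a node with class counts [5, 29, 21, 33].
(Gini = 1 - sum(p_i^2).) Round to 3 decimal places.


Total = 88. Proportions: 5/88, 29/88, 21/88, 33/88. sum(p_i^2) = 0.3094. Gini = 1 - 0.3094 = 0.6906, which rounds to 0.691.

0.691


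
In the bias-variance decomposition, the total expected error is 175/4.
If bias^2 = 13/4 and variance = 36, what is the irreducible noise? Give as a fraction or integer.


Total error = bias^2 + variance + irreducible noise. So irreducible noise = 175/4 - 13/4 - 36 = 9/2.

9/2


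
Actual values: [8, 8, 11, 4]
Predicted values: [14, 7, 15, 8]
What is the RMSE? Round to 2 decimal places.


MSE = 17.2500. RMSE = sqrt(17.2500) = 4.15.

4.15


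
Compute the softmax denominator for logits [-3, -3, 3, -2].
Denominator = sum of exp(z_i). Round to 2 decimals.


Denom = e^-3=0.0498 + e^-3=0.0498 + e^3=20.0855 + e^-2=0.1353. Sum = 20.3204, which rounds to 20.32.

20.32


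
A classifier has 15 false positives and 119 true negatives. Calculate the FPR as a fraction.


FPR = FP / (FP + TN) = 15 / 134 = 15/134.

15/134


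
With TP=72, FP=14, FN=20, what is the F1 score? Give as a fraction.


Precision = 72/86 = 36/43. Recall = 72/92 = 18/23. F1 = 2*P*R/(P+R) = 72/89.

72/89


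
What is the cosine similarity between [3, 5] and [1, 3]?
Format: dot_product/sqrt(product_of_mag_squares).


dot = 18. |a|^2 = 34, |b|^2 = 10. cos = 18/sqrt(340).

18/sqrt(340)


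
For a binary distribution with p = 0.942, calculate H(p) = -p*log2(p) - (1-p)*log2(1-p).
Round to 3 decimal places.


H = -0.942*log2(0.942) - 0.058*log2(0.058) = 0.319.

0.319


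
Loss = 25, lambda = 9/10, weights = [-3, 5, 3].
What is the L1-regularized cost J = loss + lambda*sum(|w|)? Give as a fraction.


L1 norm = sum(|w|) = 11. J = 25 + 9/10 * 11 = 349/10.

349/10


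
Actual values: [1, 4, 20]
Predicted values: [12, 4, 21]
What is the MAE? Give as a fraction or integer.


MAE = (1/3) * (|1-12|=11 + |4-4|=0 + |20-21|=1). Sum = 12. MAE = 4.

4


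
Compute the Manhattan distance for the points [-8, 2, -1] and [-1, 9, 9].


d = sum of absolute differences: |-8--1|=7 + |2-9|=7 + |-1-9|=10 = 24.

24


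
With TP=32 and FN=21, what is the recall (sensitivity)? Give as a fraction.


Recall = TP / (TP + FN) = 32 / 53 = 32/53.

32/53


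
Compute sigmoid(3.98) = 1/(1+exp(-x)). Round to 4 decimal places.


sigma(3.98) = 1/(1+e^(-3.98)) = 1/(1+0.018686) = 1/1.018686 = 0.9817.

0.9817


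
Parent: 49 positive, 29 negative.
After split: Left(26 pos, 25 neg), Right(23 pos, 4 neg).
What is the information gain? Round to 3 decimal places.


H(parent) = 0.9520. H(left) = 0.9997, H(right) = 0.6052. Weighted = (51/78)*0.9997 + (27/78)*0.6052 = 0.8631. IG = 0.9520 - 0.8631 = 0.0889, which rounds to 0.089.

0.089


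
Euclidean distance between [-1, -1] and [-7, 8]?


d = sqrt(sum of squared differences). (-1--7)^2=36, (-1-8)^2=81. Sum = 117.

sqrt(117)


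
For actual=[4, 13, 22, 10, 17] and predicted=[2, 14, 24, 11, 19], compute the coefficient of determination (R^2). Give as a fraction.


Mean(y) = 66/5. SS_res = 14. SS_tot = 934/5. R^2 = 1 - 14/(934/5) = 432/467.

432/467


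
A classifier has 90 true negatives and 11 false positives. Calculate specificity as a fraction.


Specificity = TN / (TN + FP) = 90 / 101 = 90/101.

90/101


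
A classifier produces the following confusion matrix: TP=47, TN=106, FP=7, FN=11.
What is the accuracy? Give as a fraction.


Accuracy = (TP + TN) / (TP + TN + FP + FN) = (47 + 106) / 171 = 17/19.

17/19


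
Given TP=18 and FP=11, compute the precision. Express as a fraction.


Precision = TP / (TP + FP) = 18 / 29 = 18/29.

18/29


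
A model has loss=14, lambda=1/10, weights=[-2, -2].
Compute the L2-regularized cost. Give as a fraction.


L2 sq norm = sum(w^2) = 8. J = 14 + 1/10 * 8 = 74/5.

74/5


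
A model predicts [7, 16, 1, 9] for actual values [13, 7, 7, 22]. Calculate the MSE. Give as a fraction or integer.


MSE = (1/4) * ((13-7)^2=36 + (7-16)^2=81 + (7-1)^2=36 + (22-9)^2=169). Sum = 322. MSE = 161/2.

161/2


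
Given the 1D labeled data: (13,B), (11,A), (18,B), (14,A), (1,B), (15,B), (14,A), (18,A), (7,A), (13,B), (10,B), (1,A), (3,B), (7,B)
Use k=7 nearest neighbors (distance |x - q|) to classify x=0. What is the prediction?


Distances: |13-0|=13, |11-0|=11, |18-0|=18, |14-0|=14, |1-0|=1, |15-0|=15, |14-0|=14, |18-0|=18, |7-0|=7, |13-0|=13, |10-0|=10, |1-0|=1, |3-0|=3, |7-0|=7. 7 nearest: (1,A), (1,B), (3,B), (7,A), (7,B), (10,B), (11,A). Counts: {'A': 3, 'B': 4}. Majority class: B.

B


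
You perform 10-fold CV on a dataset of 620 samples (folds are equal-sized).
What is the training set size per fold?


Each validation fold has 620/10 = 62 samples. Training set = 620 - 62 = 558.

558


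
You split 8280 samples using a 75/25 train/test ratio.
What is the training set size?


Test set = 8280 * 25% = 2070. Training set = 8280 - 2070 = 6210.

6210


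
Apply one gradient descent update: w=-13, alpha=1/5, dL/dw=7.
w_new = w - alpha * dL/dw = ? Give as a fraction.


w_new = -13 - 1/5 * 7 = -13 - 7/5 = -72/5.

-72/5


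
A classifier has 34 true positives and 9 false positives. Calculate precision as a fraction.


Precision = TP / (TP + FP) = 34 / 43 = 34/43.

34/43


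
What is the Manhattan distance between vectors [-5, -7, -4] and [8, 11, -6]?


d = sum of absolute differences: |-5-8|=13 + |-7-11|=18 + |-4--6|=2 = 33.

33


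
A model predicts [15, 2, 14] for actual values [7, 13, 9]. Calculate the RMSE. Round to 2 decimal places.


MSE = 70.0000. RMSE = sqrt(70.0000) = 8.37.

8.37


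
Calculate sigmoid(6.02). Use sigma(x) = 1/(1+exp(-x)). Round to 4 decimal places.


sigma(6.02) = 1/(1+e^(-6.02)) = 1/(1+0.002430) = 1/1.002430 = 0.9976.

0.9976


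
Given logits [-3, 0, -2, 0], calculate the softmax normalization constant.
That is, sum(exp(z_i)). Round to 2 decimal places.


Denom = e^-3=0.0498 + e^0=1.0000 + e^-2=0.1353 + e^0=1.0000. Sum = 2.1851, which rounds to 2.19.

2.19


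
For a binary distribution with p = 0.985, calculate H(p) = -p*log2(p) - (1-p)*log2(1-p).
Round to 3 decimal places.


H = -0.985*log2(0.985) - 0.015*log2(0.015) = 0.112.

0.112


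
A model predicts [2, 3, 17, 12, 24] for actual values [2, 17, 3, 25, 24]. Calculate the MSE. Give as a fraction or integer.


MSE = (1/5) * ((2-2)^2=0 + (17-3)^2=196 + (3-17)^2=196 + (25-12)^2=169 + (24-24)^2=0). Sum = 561. MSE = 561/5.

561/5


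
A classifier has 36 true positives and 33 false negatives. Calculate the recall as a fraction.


Recall = TP / (TP + FN) = 36 / 69 = 12/23.

12/23


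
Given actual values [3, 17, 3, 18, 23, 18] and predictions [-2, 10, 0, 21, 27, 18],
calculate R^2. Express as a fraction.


Mean(y) = 41/3. SS_res = 108. SS_tot = 1090/3. R^2 = 1 - 108/(1090/3) = 383/545.

383/545


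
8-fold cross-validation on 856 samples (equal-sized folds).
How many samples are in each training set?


Each validation fold has 856/8 = 107 samples. Training set = 856 - 107 = 749.

749


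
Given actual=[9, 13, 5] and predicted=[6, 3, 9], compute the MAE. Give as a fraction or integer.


MAE = (1/3) * (|9-6|=3 + |13-3|=10 + |5-9|=4). Sum = 17. MAE = 17/3.

17/3


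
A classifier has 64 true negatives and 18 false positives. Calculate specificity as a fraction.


Specificity = TN / (TN + FP) = 64 / 82 = 32/41.

32/41


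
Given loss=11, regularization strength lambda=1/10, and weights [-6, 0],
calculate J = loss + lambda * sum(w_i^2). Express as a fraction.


L2 sq norm = sum(w^2) = 36. J = 11 + 1/10 * 36 = 73/5.

73/5


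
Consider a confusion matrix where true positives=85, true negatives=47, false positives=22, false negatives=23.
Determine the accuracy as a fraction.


Accuracy = (TP + TN) / (TP + TN + FP + FN) = (85 + 47) / 177 = 44/59.

44/59


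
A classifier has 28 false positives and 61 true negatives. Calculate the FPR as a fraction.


FPR = FP / (FP + TN) = 28 / 89 = 28/89.

28/89


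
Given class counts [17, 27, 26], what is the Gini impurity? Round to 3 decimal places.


Total = 70. Proportions: 17/70, 27/70, 26/70. sum(p_i^2) = 0.3457. Gini = 1 - 0.3457 = 0.6543, which rounds to 0.654.

0.654


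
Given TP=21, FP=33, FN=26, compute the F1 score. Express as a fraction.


Precision = 21/54 = 7/18. Recall = 21/47 = 21/47. F1 = 2*P*R/(P+R) = 42/101.

42/101


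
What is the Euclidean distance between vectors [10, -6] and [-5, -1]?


d = sqrt(sum of squared differences). (10--5)^2=225, (-6--1)^2=25. Sum = 250.

sqrt(250)


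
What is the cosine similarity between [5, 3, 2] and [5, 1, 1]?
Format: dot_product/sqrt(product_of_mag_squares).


dot = 30. |a|^2 = 38, |b|^2 = 27. cos = 30/sqrt(1026).

30/sqrt(1026)


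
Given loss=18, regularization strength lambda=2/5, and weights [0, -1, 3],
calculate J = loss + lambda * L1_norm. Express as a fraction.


L1 norm = sum(|w|) = 4. J = 18 + 2/5 * 4 = 98/5.

98/5


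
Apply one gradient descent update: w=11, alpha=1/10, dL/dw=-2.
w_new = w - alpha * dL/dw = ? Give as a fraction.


w_new = 11 - 1/10 * -2 = 11 - -1/5 = 56/5.

56/5


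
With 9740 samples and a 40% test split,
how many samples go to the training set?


Test set = 9740 * 40% = 3896. Training set = 9740 - 3896 = 5844.

5844


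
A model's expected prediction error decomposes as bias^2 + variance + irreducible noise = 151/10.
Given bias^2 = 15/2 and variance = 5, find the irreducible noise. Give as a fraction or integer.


Total error = bias^2 + variance + irreducible noise. So irreducible noise = 151/10 - 15/2 - 5 = 13/5.

13/5


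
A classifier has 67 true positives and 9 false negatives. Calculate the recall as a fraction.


Recall = TP / (TP + FN) = 67 / 76 = 67/76.

67/76


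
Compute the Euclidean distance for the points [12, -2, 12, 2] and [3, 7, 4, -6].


d = sqrt(sum of squared differences). (12-3)^2=81, (-2-7)^2=81, (12-4)^2=64, (2--6)^2=64. Sum = 290.

sqrt(290)


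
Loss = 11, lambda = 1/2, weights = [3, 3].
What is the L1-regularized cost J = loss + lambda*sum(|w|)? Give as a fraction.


L1 norm = sum(|w|) = 6. J = 11 + 1/2 * 6 = 14.

14


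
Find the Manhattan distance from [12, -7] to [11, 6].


d = sum of absolute differences: |12-11|=1 + |-7-6|=13 = 14.

14


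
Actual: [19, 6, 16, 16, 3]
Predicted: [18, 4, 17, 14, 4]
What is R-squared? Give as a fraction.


Mean(y) = 12. SS_res = 11. SS_tot = 198. R^2 = 1 - 11/(198) = 17/18.

17/18


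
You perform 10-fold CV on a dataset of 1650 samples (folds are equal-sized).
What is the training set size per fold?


Each validation fold has 1650/10 = 165 samples. Training set = 1650 - 165 = 1485.

1485


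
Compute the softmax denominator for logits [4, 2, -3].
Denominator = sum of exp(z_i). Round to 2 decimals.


Denom = e^4=54.5982 + e^2=7.3891 + e^-3=0.0498. Sum = 62.0371, which rounds to 62.04.

62.04


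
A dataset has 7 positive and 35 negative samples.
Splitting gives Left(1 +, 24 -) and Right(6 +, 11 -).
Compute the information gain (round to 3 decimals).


H(parent) = 0.6500. H(left) = 0.2423, H(right) = 0.9367. Weighted = (25/42)*0.2423 + (17/42)*0.9367 = 0.5234. IG = 0.6500 - 0.5234 = 0.1266, which rounds to 0.127.

0.127


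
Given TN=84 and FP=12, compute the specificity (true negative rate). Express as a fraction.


Specificity = TN / (TN + FP) = 84 / 96 = 7/8.

7/8


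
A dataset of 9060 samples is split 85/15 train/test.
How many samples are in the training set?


Test set = 9060 * 15% = 1359. Training set = 9060 - 1359 = 7701.

7701


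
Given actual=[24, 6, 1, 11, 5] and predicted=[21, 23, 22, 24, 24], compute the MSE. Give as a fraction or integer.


MSE = (1/5) * ((24-21)^2=9 + (6-23)^2=289 + (1-22)^2=441 + (11-24)^2=169 + (5-24)^2=361). Sum = 1269. MSE = 1269/5.

1269/5


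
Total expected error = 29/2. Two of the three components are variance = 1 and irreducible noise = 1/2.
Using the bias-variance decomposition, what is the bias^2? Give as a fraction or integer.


Total error = bias^2 + variance + irreducible noise. So bias^2 = 29/2 - 1 - 1/2 = 13.

13


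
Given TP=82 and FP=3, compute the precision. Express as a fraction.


Precision = TP / (TP + FP) = 82 / 85 = 82/85.

82/85


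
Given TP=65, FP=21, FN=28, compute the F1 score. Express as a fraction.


Precision = 65/86 = 65/86. Recall = 65/93 = 65/93. F1 = 2*P*R/(P+R) = 130/179.

130/179


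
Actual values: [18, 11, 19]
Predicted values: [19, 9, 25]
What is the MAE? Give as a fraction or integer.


MAE = (1/3) * (|18-19|=1 + |11-9|=2 + |19-25|=6). Sum = 9. MAE = 3.

3


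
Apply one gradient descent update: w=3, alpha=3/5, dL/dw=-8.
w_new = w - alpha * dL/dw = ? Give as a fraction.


w_new = 3 - 3/5 * -8 = 3 - -24/5 = 39/5.

39/5


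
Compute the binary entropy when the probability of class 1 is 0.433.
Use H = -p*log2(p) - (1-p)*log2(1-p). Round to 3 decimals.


H = -0.433*log2(0.433) - 0.567*log2(0.567) = 0.987.

0.987


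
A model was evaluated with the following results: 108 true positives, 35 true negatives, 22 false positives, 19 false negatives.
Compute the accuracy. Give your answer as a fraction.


Accuracy = (TP + TN) / (TP + TN + FP + FN) = (108 + 35) / 184 = 143/184.

143/184


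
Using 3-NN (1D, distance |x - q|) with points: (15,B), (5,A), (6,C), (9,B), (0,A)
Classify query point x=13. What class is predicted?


Distances: |15-13|=2, |5-13|=8, |6-13|=7, |9-13|=4, |0-13|=13. 3 nearest: (15,B), (9,B), (6,C). Counts: {'B': 2, 'C': 1}. Majority class: B.

B


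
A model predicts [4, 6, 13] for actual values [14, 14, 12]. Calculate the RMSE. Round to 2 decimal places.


MSE = 55.0000. RMSE = sqrt(55.0000) = 7.42.

7.42


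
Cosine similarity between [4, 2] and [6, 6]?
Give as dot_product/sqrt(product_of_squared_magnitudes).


dot = 36. |a|^2 = 20, |b|^2 = 72. cos = 36/sqrt(1440).

36/sqrt(1440)


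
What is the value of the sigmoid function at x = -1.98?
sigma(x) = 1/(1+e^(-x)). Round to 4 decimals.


sigma(-1.98) = 1/(1+e^(1.98)) = 1/(1+7.242743) = 1/8.242743 = 0.1213.

0.1213


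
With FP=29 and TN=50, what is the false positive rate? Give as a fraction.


FPR = FP / (FP + TN) = 29 / 79 = 29/79.

29/79


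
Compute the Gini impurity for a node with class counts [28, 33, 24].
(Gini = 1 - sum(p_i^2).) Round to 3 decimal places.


Total = 85. Proportions: 28/85, 33/85, 24/85. sum(p_i^2) = 0.3390. Gini = 1 - 0.3390 = 0.6610, which rounds to 0.661.

0.661


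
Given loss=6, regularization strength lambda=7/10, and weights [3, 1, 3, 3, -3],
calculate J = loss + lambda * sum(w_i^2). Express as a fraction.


L2 sq norm = sum(w^2) = 37. J = 6 + 7/10 * 37 = 319/10.

319/10


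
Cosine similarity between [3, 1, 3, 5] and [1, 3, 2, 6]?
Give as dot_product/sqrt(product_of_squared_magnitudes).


dot = 42. |a|^2 = 44, |b|^2 = 50. cos = 42/sqrt(2200).

42/sqrt(2200)


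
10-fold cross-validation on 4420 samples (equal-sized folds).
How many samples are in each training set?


Each validation fold has 4420/10 = 442 samples. Training set = 4420 - 442 = 3978.

3978


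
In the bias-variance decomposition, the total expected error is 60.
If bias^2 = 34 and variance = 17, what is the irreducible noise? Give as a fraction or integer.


Total error = bias^2 + variance + irreducible noise. So irreducible noise = 60 - 34 - 17 = 9.

9


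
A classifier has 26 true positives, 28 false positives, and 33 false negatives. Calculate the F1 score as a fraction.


Precision = 26/54 = 13/27. Recall = 26/59 = 26/59. F1 = 2*P*R/(P+R) = 52/113.

52/113


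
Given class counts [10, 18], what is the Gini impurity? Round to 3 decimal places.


Total = 28. Proportions: 10/28, 18/28. sum(p_i^2) = 0.5408. Gini = 1 - 0.5408 = 0.4592, which rounds to 0.459.

0.459


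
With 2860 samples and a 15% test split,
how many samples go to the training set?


Test set = 2860 * 15% = 429. Training set = 2860 - 429 = 2431.

2431


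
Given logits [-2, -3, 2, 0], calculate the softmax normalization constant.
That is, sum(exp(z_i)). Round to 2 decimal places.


Denom = e^-2=0.1353 + e^-3=0.0498 + e^2=7.3891 + e^0=1.0000. Sum = 8.5742, which rounds to 8.57.

8.57


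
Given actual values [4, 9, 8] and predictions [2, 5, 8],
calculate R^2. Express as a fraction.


Mean(y) = 7. SS_res = 20. SS_tot = 14. R^2 = 1 - 20/(14) = -3/7.

-3/7


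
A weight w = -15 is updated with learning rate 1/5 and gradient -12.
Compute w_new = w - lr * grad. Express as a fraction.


w_new = -15 - 1/5 * -12 = -15 - -12/5 = -63/5.

-63/5


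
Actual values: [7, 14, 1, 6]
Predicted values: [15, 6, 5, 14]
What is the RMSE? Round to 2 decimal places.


MSE = 52.0000. RMSE = sqrt(52.0000) = 7.21.

7.21


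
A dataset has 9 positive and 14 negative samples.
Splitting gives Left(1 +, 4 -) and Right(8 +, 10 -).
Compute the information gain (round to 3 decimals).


H(parent) = 0.9656. H(left) = 0.7219, H(right) = 0.9911. Weighted = (5/23)*0.7219 + (18/23)*0.9911 = 0.9326. IG = 0.9656 - 0.9326 = 0.0330, which rounds to 0.033.

0.033


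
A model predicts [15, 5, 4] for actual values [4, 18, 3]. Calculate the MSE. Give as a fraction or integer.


MSE = (1/3) * ((4-15)^2=121 + (18-5)^2=169 + (3-4)^2=1). Sum = 291. MSE = 97.

97


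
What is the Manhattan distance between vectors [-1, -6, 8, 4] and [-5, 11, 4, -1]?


d = sum of absolute differences: |-1--5|=4 + |-6-11|=17 + |8-4|=4 + |4--1|=5 = 30.

30


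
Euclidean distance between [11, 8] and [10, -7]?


d = sqrt(sum of squared differences). (11-10)^2=1, (8--7)^2=225. Sum = 226.

sqrt(226)


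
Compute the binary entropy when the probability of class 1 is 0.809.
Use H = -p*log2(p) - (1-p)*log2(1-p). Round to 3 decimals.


H = -0.809*log2(0.809) - 0.191*log2(0.191) = 0.704.

0.704


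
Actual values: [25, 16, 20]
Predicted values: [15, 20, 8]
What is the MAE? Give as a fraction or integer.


MAE = (1/3) * (|25-15|=10 + |16-20|=4 + |20-8|=12). Sum = 26. MAE = 26/3.

26/3


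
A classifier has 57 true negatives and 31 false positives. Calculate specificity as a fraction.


Specificity = TN / (TN + FP) = 57 / 88 = 57/88.

57/88


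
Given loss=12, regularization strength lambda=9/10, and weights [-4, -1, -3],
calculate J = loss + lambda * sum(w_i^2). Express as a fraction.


L2 sq norm = sum(w^2) = 26. J = 12 + 9/10 * 26 = 177/5.

177/5


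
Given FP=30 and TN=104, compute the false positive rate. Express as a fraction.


FPR = FP / (FP + TN) = 30 / 134 = 15/67.

15/67


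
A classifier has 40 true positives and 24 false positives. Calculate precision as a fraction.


Precision = TP / (TP + FP) = 40 / 64 = 5/8.

5/8


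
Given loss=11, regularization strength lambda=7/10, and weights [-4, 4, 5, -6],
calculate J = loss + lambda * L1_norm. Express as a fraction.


L1 norm = sum(|w|) = 19. J = 11 + 7/10 * 19 = 243/10.

243/10


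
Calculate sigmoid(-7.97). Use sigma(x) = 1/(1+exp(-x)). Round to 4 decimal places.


sigma(-7.97) = 1/(1+e^(7.97)) = 1/(1+2892.857364) = 1/2893.857364 = 0.0003.

0.0003


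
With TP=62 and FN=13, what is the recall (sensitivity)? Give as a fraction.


Recall = TP / (TP + FN) = 62 / 75 = 62/75.

62/75


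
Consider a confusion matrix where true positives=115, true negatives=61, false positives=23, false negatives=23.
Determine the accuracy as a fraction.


Accuracy = (TP + TN) / (TP + TN + FP + FN) = (115 + 61) / 222 = 88/111.

88/111


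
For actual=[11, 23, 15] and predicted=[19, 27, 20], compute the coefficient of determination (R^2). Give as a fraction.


Mean(y) = 49/3. SS_res = 105. SS_tot = 224/3. R^2 = 1 - 105/(224/3) = -13/32.

-13/32


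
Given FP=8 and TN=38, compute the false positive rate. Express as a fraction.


FPR = FP / (FP + TN) = 8 / 46 = 4/23.

4/23


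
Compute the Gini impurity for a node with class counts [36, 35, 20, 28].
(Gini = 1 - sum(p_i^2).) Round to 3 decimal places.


Total = 119. Proportions: 36/119, 35/119, 20/119, 28/119. sum(p_i^2) = 0.2616. Gini = 1 - 0.2616 = 0.7384, which rounds to 0.738.

0.738


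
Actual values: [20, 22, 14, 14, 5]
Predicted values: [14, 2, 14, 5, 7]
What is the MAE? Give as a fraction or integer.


MAE = (1/5) * (|20-14|=6 + |22-2|=20 + |14-14|=0 + |14-5|=9 + |5-7|=2). Sum = 37. MAE = 37/5.

37/5


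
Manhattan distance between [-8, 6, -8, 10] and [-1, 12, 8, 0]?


d = sum of absolute differences: |-8--1|=7 + |6-12|=6 + |-8-8|=16 + |10-0|=10 = 39.

39


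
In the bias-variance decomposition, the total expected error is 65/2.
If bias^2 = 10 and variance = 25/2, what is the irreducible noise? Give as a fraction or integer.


Total error = bias^2 + variance + irreducible noise. So irreducible noise = 65/2 - 10 - 25/2 = 10.

10


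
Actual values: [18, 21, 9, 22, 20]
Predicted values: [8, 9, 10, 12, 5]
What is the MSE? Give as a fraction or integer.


MSE = (1/5) * ((18-8)^2=100 + (21-9)^2=144 + (9-10)^2=1 + (22-12)^2=100 + (20-5)^2=225). Sum = 570. MSE = 114.

114


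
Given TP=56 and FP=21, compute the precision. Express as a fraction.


Precision = TP / (TP + FP) = 56 / 77 = 8/11.

8/11


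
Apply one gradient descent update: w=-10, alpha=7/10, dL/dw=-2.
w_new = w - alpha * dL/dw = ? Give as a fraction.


w_new = -10 - 7/10 * -2 = -10 - -7/5 = -43/5.

-43/5


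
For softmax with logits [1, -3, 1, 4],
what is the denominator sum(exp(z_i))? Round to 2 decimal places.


Denom = e^1=2.7183 + e^-3=0.0498 + e^1=2.7183 + e^4=54.5982. Sum = 60.0846, which rounds to 60.08.

60.08


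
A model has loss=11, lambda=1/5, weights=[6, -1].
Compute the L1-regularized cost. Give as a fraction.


L1 norm = sum(|w|) = 7. J = 11 + 1/5 * 7 = 62/5.

62/5


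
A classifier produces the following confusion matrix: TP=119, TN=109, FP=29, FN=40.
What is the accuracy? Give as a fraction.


Accuracy = (TP + TN) / (TP + TN + FP + FN) = (119 + 109) / 297 = 76/99.

76/99


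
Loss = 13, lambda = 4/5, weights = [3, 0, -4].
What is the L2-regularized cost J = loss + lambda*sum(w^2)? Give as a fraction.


L2 sq norm = sum(w^2) = 25. J = 13 + 4/5 * 25 = 33.

33


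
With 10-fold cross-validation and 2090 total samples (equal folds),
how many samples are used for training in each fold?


Each validation fold has 2090/10 = 209 samples. Training set = 2090 - 209 = 1881.

1881


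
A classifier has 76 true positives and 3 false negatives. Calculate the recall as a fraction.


Recall = TP / (TP + FN) = 76 / 79 = 76/79.

76/79


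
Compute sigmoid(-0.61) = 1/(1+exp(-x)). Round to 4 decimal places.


sigma(-0.61) = 1/(1+e^(0.61)) = 1/(1+1.840431) = 1/2.840431 = 0.3521.

0.3521


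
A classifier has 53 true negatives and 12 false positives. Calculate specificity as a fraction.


Specificity = TN / (TN + FP) = 53 / 65 = 53/65.

53/65


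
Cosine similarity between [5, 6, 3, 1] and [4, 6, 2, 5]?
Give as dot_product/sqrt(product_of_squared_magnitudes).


dot = 67. |a|^2 = 71, |b|^2 = 81. cos = 67/sqrt(5751).

67/sqrt(5751)


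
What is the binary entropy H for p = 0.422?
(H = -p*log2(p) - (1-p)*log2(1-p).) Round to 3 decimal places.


H = -0.422*log2(0.422) - 0.578*log2(0.578) = 0.982.

0.982


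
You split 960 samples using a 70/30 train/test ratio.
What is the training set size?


Test set = 960 * 30% = 288. Training set = 960 - 288 = 672.

672


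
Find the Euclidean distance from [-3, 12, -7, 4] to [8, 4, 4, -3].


d = sqrt(sum of squared differences). (-3-8)^2=121, (12-4)^2=64, (-7-4)^2=121, (4--3)^2=49. Sum = 355.

sqrt(355)


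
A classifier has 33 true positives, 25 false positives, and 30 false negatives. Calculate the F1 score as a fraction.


Precision = 33/58 = 33/58. Recall = 33/63 = 11/21. F1 = 2*P*R/(P+R) = 6/11.

6/11


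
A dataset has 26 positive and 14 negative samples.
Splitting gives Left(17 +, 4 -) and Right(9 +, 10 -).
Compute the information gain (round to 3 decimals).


H(parent) = 0.9341. H(left) = 0.7025, H(right) = 0.9980. Weighted = (21/40)*0.7025 + (19/40)*0.9980 = 0.8429. IG = 0.9341 - 0.8429 = 0.0912, which rounds to 0.091.

0.091


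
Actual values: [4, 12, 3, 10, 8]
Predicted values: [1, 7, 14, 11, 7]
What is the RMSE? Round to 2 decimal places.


MSE = 31.4000. RMSE = sqrt(31.4000) = 5.60.

5.60


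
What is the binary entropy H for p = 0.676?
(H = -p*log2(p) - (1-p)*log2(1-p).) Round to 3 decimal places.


H = -0.676*log2(0.676) - 0.324*log2(0.324) = 0.909.

0.909


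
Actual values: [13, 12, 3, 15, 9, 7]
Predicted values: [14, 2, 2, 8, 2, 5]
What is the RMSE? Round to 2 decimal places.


MSE = 34.0000. RMSE = sqrt(34.0000) = 5.83.

5.83


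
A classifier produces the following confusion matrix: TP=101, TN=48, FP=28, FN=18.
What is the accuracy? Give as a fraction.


Accuracy = (TP + TN) / (TP + TN + FP + FN) = (101 + 48) / 195 = 149/195.

149/195


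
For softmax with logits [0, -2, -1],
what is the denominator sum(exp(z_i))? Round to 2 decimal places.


Denom = e^0=1.0000 + e^-2=0.1353 + e^-1=0.3679. Sum = 1.5032, which rounds to 1.50.

1.50


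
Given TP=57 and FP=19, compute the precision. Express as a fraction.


Precision = TP / (TP + FP) = 57 / 76 = 3/4.

3/4


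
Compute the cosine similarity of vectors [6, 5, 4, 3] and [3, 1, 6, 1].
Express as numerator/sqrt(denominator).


dot = 50. |a|^2 = 86, |b|^2 = 47. cos = 50/sqrt(4042).

50/sqrt(4042)


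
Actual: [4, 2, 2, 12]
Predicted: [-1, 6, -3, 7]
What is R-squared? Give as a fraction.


Mean(y) = 5. SS_res = 91. SS_tot = 68. R^2 = 1 - 91/(68) = -23/68.

-23/68


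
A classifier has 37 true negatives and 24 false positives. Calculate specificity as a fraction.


Specificity = TN / (TN + FP) = 37 / 61 = 37/61.

37/61


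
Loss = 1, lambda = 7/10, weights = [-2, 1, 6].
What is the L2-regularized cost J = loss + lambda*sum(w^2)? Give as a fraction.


L2 sq norm = sum(w^2) = 41. J = 1 + 7/10 * 41 = 297/10.

297/10


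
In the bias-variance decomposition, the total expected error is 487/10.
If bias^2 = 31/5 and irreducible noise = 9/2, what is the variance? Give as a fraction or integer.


Total error = bias^2 + variance + irreducible noise. So variance = 487/10 - 31/5 - 9/2 = 38.

38


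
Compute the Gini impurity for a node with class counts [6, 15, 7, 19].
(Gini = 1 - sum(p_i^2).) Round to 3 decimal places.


Total = 47. Proportions: 6/47, 15/47, 7/47, 19/47. sum(p_i^2) = 0.3038. Gini = 1 - 0.3038 = 0.6962, which rounds to 0.696.

0.696
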